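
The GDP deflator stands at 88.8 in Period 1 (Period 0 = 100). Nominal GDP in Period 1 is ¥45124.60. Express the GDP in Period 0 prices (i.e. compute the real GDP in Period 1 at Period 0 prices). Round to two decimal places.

50815.99

Real = Nominal ÷ (Index/100) = 45124.60 ÷ (88.8/100)
     = 45124.60 ÷ 0.888 = 50815.9910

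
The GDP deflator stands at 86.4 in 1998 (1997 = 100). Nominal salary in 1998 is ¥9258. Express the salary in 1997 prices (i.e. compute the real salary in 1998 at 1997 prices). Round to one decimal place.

Real = Nominal ÷ (Index/100) = 9258 ÷ (86.4/100)
     = 9258 ÷ 0.864 = 10715.2778

10715.3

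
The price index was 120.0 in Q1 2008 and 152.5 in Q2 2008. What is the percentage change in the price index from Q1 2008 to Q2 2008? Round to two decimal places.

Change = (152.5 − 120.0) / 120.0 × 100
       = 32.5 / 120.0 × 100 = 27.0833%

27.08%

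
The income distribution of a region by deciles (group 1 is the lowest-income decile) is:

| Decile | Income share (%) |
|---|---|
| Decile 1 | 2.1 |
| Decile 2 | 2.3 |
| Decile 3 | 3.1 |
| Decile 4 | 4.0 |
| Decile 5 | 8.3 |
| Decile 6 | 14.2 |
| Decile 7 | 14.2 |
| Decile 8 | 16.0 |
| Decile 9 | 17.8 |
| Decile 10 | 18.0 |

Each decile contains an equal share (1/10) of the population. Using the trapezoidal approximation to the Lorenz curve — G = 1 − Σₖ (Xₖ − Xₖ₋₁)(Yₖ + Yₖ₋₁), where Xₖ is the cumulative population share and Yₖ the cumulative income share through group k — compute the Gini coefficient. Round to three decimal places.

0.353

Cumulative income shares Yₖ: 0.0210, 0.0440, 0.0750, 0.1150, 0.1980, 0.3400, 0.4820, 0.6420, 0.8200, 1.0000
Σ (Xₖ−Xₖ₋₁)(Yₖ+Yₖ₋₁) = (1/10)(0.0210+0.0000) + (1/10)(0.0440+0.0210) + (1/10)(0.0750+0.0440) + (1/10)(0.1150+0.0750) + (1/10)(0.1980+0.1150) + (1/10)(0.3400+0.1980) + (1/10)(0.4820+0.3400) + (1/10)(0.6420+0.4820) + (1/10)(0.8200+0.6420) + (1/10)(1.0000+0.8200)
  = 0.0021 + 0.0065 + 0.0119 + 0.0190 + 0.0313 + 0.0538 + 0.0822 + 0.1124 + 0.1462 + 0.1820 = 0.6474
G = 1 − 0.6474 = 0.3526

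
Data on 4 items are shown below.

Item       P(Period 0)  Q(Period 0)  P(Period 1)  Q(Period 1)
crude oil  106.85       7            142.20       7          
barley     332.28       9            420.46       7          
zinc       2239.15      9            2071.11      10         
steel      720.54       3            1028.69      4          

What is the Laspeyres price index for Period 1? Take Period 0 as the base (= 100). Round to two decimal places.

101.74

Laspeyres price index uses base-period quantities as weights.
ΣP(Period 1)·Q(Period 0) = 142.20×7 + 420.46×9 + 2071.11×9 + 1028.69×3 = 995.4 + 3784.14 + 18639.99 + 3086.07 = 26505.6
ΣP(Period 0)·Q(Period 0) = 106.85×7 + 332.28×9 + 2239.15×9 + 720.54×3 = 747.95 + 2990.52 + 20152.35 + 2161.62 = 26052.44
Index = 26505.6 / 26052.44 × 100 = 101.7394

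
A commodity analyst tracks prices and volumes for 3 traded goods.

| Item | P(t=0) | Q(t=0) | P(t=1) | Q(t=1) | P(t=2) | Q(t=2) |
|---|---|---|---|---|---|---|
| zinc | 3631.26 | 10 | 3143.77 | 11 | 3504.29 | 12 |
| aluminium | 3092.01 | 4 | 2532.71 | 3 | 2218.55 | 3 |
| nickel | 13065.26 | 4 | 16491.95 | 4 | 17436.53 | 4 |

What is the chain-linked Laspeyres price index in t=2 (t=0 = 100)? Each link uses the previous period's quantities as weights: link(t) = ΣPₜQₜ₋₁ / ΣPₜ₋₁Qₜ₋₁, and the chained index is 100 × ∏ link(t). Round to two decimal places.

113.23

Link t=0→t=1:
ΣP(t=1)Q(t=0) = 3143.77×10 + 2532.71×4 + 16491.95×4 = 31437.7 + 10130.84 + 65967.8 = 107536.34
ΣP(t=0)Q(t=0) = 3631.26×10 + 3092.01×4 + 13065.26×4 = 36312.6 + 12368.04 + 52261.04 = 100941.68
link = 107536.34/100941.68 = 1.065331
Link t=1→t=2:
ΣP(t=2)Q(t=1) = 3504.29×11 + 2218.55×3 + 17436.53×4 = 38547.19 + 6655.65 + 69746.12 = 114948.96
ΣP(t=1)Q(t=1) = 3143.77×11 + 2532.71×3 + 16491.95×4 = 34581.47 + 7598.13 + 65967.8 = 108147.4
link = 114948.96/108147.4 = 1.062892
Chained index = 100 × 1.065331 × 1.062892 = 113.2332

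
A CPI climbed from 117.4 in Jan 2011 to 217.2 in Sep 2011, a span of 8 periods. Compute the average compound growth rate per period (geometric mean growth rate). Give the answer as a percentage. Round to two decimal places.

7.99%

Growth factor = (217.2/117.4)^(1/8) = (1.850085)^(1/8) = 1.079938
Growth rate = 1.079938 − 1 = 0.079938 = 7.9938%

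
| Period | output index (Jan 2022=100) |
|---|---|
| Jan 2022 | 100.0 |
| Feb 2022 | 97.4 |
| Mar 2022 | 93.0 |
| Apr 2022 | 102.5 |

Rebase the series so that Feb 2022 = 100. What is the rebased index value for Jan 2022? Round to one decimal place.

102.7

Rebased(Jan 2022) = 100.0 / 97.4 × 100 = 102.6694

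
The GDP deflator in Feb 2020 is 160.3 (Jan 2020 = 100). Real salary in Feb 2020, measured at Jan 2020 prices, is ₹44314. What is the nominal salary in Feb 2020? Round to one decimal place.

71035.3

Nominal = Real × (Index/100) = 44314 × (160.3/100)
        = 44314 × 1.603 = 71035.3420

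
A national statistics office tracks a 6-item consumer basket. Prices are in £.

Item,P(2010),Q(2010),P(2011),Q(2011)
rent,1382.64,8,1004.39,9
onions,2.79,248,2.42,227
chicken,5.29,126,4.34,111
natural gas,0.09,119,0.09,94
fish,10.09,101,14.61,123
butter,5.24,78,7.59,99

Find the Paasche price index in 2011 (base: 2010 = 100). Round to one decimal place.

81.8

Paasche price index uses current-period quantities as weights.
ΣP(2011)·Q(2011) = 1004.39×9 + 2.42×227 + 4.34×111 + 0.09×94 + 14.61×123 + 7.59×99 = 9039.51 + 549.34 + 481.74 + 8.46 + 1797.03 + 751.41 = 12627.49
ΣP(2010)·Q(2011) = 1382.64×9 + 2.79×227 + 5.29×111 + 0.09×94 + 10.09×123 + 5.24×99 = 12443.76 + 633.33 + 587.19 + 8.46 + 1241.07 + 518.76 = 15432.57
Index = 12627.49 / 15432.57 × 100 = 81.8236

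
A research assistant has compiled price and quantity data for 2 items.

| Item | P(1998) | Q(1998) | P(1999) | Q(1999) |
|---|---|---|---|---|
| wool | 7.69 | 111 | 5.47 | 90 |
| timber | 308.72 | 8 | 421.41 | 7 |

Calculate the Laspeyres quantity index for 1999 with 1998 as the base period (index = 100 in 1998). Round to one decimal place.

85.9

Laspeyres quantity index uses base-period prices as weights.
ΣP(1998)·Q(1999) = 7.69×90 + 308.72×7 = 692.1 + 2161.04 = 2853.14
ΣP(1998)·Q(1998) = 7.69×111 + 308.72×8 = 853.59 + 2469.76 = 3323.35
Index = 2853.14 / 3323.35 × 100 = 85.8513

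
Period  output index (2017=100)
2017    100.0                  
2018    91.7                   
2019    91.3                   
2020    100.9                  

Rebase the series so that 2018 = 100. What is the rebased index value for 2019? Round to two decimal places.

99.56

Rebased(2019) = 91.3 / 91.7 × 100 = 99.5638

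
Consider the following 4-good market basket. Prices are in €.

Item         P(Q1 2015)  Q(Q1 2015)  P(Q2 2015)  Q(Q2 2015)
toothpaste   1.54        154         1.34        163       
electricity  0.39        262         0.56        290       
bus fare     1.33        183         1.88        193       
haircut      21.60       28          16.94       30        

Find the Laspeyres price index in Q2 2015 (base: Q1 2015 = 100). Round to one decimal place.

98.6

Laspeyres price index uses base-period quantities as weights.
ΣP(Q2 2015)·Q(Q1 2015) = 1.34×154 + 0.56×262 + 1.88×183 + 16.94×28 = 206.36 + 146.72 + 344.04 + 474.32 = 1171.44
ΣP(Q1 2015)·Q(Q1 2015) = 1.54×154 + 0.39×262 + 1.33×183 + 21.60×28 = 237.16 + 102.18 + 243.39 + 604.8 = 1187.53
Index = 1171.44 / 1187.53 × 100 = 98.6451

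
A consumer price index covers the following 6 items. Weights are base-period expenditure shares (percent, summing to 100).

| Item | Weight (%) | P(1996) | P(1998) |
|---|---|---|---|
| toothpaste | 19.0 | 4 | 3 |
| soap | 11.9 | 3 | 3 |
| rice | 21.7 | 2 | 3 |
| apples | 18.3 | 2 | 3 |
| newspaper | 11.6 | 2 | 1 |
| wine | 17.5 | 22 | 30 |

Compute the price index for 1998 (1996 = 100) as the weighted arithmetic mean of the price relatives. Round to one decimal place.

toothpaste: 19.0 × (3/4) = 19.0 × 0.750000 = 14.2500
soap: 11.9 × (3/3) = 11.9 × 1.000000 = 11.9000
rice: 21.7 × (3/2) = 21.7 × 1.500000 = 32.5500
apples: 18.3 × (3/2) = 18.3 × 1.500000 = 27.4500
newspaper: 11.6 × (1/2) = 11.6 × 0.500000 = 5.8000
wine: 17.5 × (30/22) = 17.5 × 1.363636 = 23.8636
Index = Σ wᵢ·(p₁ᵢ/p₀ᵢ) = 14.2500 + 11.9000 + 32.5500 + 27.4500 + 5.8000 + 23.8636 = 115.8136

115.8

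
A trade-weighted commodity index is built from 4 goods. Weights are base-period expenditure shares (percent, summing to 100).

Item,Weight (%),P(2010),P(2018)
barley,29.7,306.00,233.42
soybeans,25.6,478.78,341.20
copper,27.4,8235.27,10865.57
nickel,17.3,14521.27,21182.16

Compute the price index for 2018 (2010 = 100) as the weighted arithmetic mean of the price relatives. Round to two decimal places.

102.29

barley: 29.7 × (233.42/306.00) = 29.7 × 0.762810 = 22.6555
soybeans: 25.6 × (341.20/478.78) = 25.6 × 0.712645 = 18.2437
copper: 27.4 × (10865.57/8235.27) = 27.4 × 1.319395 = 36.1514
nickel: 17.3 × (21182.16/14521.27) = 17.3 × 1.458699 = 25.2355
Index = Σ wᵢ·(p₁ᵢ/p₀ᵢ) = 22.6555 + 18.2437 + 36.1514 + 25.2355 = 102.2861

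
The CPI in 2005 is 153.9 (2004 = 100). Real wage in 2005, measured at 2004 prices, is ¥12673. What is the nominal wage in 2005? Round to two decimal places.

Nominal = Real × (Index/100) = 12673 × (153.9/100)
        = 12673 × 1.539 = 19503.7470

19503.75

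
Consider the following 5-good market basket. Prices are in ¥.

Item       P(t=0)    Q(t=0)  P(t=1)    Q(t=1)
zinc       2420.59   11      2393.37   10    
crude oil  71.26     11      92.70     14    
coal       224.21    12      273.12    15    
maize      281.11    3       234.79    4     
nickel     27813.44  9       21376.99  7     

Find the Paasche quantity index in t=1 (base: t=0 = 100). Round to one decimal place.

Paasche quantity index uses current-period prices as weights.
ΣP(t=1)·Q(t=1) = 2393.37×10 + 92.70×14 + 273.12×15 + 234.79×4 + 21376.99×7 = 23933.7 + 1297.8 + 4096.8 + 939.16 + 149638.93 = 179906.39
ΣP(t=1)·Q(t=0) = 2393.37×11 + 92.70×11 + 273.12×12 + 234.79×3 + 21376.99×9 = 26327.07 + 1019.7 + 3277.44 + 704.37 + 192392.91 = 223721.49
Index = 179906.39 / 223721.49 × 100 = 80.4153

80.4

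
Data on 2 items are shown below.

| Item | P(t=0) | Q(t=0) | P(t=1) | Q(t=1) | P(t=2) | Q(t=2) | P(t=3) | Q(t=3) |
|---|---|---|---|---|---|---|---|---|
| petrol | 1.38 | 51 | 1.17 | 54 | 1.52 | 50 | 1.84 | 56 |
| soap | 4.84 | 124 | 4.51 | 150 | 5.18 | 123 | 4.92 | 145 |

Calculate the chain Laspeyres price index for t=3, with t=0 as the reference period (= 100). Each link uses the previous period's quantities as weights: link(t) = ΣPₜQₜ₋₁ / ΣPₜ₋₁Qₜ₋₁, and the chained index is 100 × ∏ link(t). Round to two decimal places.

104.80

Link t=0→t=1:
ΣP(t=1)Q(t=0) = 1.17×51 + 4.51×124 = 59.67 + 559.24 = 618.91
ΣP(t=0)Q(t=0) = 1.38×51 + 4.84×124 = 70.38 + 600.16 = 670.54
link = 618.91/670.54 = 0.923002
Link t=1→t=2:
ΣP(t=2)Q(t=1) = 1.52×54 + 5.18×150 = 82.08 + 777 = 859.08
ΣP(t=1)Q(t=1) = 1.17×54 + 4.51×150 = 63.18 + 676.5 = 739.68
link = 859.08/739.68 = 1.161421
Link t=2→t=3:
ΣP(t=3)Q(t=2) = 1.84×50 + 4.92×123 = 92 + 605.16 = 697.16
ΣP(t=2)Q(t=2) = 1.52×50 + 5.18×123 = 76 + 637.14 = 713.14
link = 697.16/713.14 = 0.977592
Chained index = 100 × 0.923002 × 1.161421 × 0.977592 = 104.7973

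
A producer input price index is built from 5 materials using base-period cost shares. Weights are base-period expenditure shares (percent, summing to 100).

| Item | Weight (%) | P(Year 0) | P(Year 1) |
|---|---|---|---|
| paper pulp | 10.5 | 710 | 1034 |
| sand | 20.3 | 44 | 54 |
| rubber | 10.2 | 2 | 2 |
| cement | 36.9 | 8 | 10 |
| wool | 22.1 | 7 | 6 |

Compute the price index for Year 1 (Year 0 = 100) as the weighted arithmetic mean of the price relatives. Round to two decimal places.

115.47

paper pulp: 10.5 × (1034/710) = 10.5 × 1.456338 = 15.2915
sand: 20.3 × (54/44) = 20.3 × 1.227273 = 24.9136
rubber: 10.2 × (2/2) = 10.2 × 1.000000 = 10.2000
cement: 36.9 × (10/8) = 36.9 × 1.250000 = 46.1250
wool: 22.1 × (6/7) = 22.1 × 0.857143 = 18.9429
Index = Σ wᵢ·(p₁ᵢ/p₀ᵢ) = 15.2915 + 24.9136 + 10.2000 + 46.1250 + 18.9429 = 115.4730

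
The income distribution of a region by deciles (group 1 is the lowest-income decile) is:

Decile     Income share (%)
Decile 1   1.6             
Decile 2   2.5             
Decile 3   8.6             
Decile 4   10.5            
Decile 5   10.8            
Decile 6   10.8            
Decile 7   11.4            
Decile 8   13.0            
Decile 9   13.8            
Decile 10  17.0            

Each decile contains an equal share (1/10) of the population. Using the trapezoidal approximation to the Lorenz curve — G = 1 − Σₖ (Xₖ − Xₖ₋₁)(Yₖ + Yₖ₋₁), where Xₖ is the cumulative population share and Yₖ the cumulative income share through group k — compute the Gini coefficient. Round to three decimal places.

0.242

Cumulative income shares Yₖ: 0.0160, 0.0410, 0.1270, 0.2320, 0.3400, 0.4480, 0.5620, 0.6920, 0.8300, 1.0000
Σ (Xₖ−Xₖ₋₁)(Yₖ+Yₖ₋₁) = (1/10)(0.0160+0.0000) + (1/10)(0.0410+0.0160) + (1/10)(0.1270+0.0410) + (1/10)(0.2320+0.1270) + (1/10)(0.3400+0.2320) + (1/10)(0.4480+0.3400) + (1/10)(0.5620+0.4480) + (1/10)(0.6920+0.5620) + (1/10)(0.8300+0.6920) + (1/10)(1.0000+0.8300)
  = 0.0016 + 0.0057 + 0.0168 + 0.0359 + 0.0572 + 0.0788 + 0.1010 + 0.1254 + 0.1522 + 0.1830 = 0.7576
G = 1 − 0.7576 = 0.2424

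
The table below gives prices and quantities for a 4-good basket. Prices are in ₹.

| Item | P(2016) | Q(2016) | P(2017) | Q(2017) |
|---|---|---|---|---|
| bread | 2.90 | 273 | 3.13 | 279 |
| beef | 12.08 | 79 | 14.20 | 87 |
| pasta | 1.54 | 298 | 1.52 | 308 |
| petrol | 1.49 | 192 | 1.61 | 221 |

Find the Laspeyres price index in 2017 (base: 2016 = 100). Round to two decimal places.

109.93

Laspeyres price index uses base-period quantities as weights.
ΣP(2017)·Q(2016) = 3.13×273 + 14.20×79 + 1.52×298 + 1.61×192 = 854.49 + 1121.8 + 452.96 + 309.12 = 2738.37
ΣP(2016)·Q(2016) = 2.90×273 + 12.08×79 + 1.54×298 + 1.49×192 = 791.7 + 954.32 + 458.92 + 286.08 = 2491.02
Index = 2738.37 / 2491.02 × 100 = 109.9297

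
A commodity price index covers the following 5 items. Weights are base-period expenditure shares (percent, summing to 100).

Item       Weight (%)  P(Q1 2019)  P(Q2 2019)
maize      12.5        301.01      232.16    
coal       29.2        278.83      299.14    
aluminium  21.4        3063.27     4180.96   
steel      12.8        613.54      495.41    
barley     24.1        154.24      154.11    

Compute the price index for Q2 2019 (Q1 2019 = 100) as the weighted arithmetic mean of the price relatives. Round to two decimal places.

maize: 12.5 × (232.16/301.01) = 12.5 × 0.771270 = 9.6409
coal: 29.2 × (299.14/278.83) = 29.2 × 1.072840 = 31.3269
aluminium: 21.4 × (4180.96/3063.27) = 21.4 × 1.364868 = 29.2082
steel: 12.8 × (495.41/613.54) = 12.8 × 0.807462 = 10.3355
barley: 24.1 × (154.11/154.24) = 24.1 × 0.999157 = 24.0797
Index = Σ wᵢ·(p₁ᵢ/p₀ᵢ) = 9.6409 + 31.3269 + 29.2082 + 10.3355 + 24.0797 = 104.5912

104.59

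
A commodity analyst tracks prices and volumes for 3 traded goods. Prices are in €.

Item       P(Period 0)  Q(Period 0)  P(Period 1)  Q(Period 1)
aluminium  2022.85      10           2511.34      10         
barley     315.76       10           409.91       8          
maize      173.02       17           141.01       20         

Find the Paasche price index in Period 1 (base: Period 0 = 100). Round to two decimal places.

Paasche price index uses current-period quantities as weights.
ΣP(Period 1)·Q(Period 1) = 2511.34×10 + 409.91×8 + 141.01×20 = 25113.4 + 3279.28 + 2820.2 = 31212.88
ΣP(Period 0)·Q(Period 1) = 2022.85×10 + 315.76×8 + 173.02×20 = 20228.5 + 2526.08 + 3460.4 = 26214.98
Index = 31212.88 / 26214.98 × 100 = 119.0651

119.07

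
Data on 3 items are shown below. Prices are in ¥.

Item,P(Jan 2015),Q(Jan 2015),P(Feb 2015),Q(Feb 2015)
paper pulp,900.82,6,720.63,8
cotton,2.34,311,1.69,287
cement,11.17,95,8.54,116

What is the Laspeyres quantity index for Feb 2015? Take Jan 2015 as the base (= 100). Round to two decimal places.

Laspeyres quantity index uses base-period prices as weights.
ΣP(Jan 2015)·Q(Feb 2015) = 900.82×8 + 2.34×287 + 11.17×116 = 7206.56 + 671.58 + 1295.72 = 9173.86
ΣP(Jan 2015)·Q(Jan 2015) = 900.82×6 + 2.34×311 + 11.17×95 = 5404.92 + 727.74 + 1061.15 = 7193.81
Index = 9173.86 / 7193.81 × 100 = 127.5244

127.52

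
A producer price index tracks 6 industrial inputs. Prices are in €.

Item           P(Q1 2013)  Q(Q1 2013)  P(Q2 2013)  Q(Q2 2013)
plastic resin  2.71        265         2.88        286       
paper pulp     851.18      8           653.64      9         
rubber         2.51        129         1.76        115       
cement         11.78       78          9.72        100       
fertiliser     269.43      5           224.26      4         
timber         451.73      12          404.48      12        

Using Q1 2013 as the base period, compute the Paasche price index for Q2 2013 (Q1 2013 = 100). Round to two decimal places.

83.12

Paasche price index uses current-period quantities as weights.
ΣP(Q2 2013)·Q(Q2 2013) = 2.88×286 + 653.64×9 + 1.76×115 + 9.72×100 + 224.26×4 + 404.48×12 = 823.68 + 5882.76 + 202.4 + 972 + 897.04 + 4853.76 = 13631.64
ΣP(Q1 2013)·Q(Q2 2013) = 2.71×286 + 851.18×9 + 2.51×115 + 11.78×100 + 269.43×4 + 451.73×12 = 775.06 + 7660.62 + 288.65 + 1178 + 1077.72 + 5420.76 = 16400.81
Index = 13631.64 / 16400.81 × 100 = 83.1157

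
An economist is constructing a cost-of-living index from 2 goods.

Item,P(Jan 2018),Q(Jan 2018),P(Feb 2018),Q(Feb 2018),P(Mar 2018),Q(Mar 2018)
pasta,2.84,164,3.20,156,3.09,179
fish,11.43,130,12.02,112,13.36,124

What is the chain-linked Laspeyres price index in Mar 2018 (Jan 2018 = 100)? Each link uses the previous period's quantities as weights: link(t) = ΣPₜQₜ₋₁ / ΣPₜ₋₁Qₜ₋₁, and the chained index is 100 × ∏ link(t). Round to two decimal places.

114.66

Link Jan 2018→Feb 2018:
ΣP(Feb 2018)Q(Jan 2018) = 3.20×164 + 12.02×130 = 524.8 + 1562.6 = 2087.4
ΣP(Jan 2018)Q(Jan 2018) = 2.84×164 + 11.43×130 = 465.76 + 1485.9 = 1951.66
link = 2087.4/1951.66 = 1.069551
Link Feb 2018→Mar 2018:
ΣP(Mar 2018)Q(Feb 2018) = 3.09×156 + 13.36×112 = 482.04 + 1496.32 = 1978.36
ΣP(Feb 2018)Q(Feb 2018) = 3.20×156 + 12.02×112 = 499.2 + 1346.24 = 1845.44
link = 1978.36/1845.44 = 1.072026
Chained index = 100 × 1.069551 × 1.072026 = 114.6587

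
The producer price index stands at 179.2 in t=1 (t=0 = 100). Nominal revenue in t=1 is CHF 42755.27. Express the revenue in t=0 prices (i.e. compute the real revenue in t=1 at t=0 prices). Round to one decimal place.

23859.0

Real = Nominal ÷ (Index/100) = 42755.27 ÷ (179.2/100)
     = 42755.27 ÷ 1.792 = 23858.9676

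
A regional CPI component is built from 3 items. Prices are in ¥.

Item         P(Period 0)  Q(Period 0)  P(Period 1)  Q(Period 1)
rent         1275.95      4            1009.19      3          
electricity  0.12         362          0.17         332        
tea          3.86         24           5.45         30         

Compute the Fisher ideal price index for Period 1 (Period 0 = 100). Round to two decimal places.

Laspeyres component (base-period weights):
ΣP(Period 1)Q(Period 0) = 1009.19×4 + 0.17×362 + 5.45×24 = 4036.76 + 61.54 + 130.8 = 4229.1
ΣP(Period 0)Q(Period 0) = 1275.95×4 + 0.12×362 + 3.86×24 = 5103.8 + 43.44 + 92.64 = 5239.88
L = 4229.1 / 5239.88 × 100 = 80.7099
Paasche component (current-period weights):
ΣP(Period 1)Q(Period 1) = 1009.19×3 + 0.17×332 + 5.45×30 = 3027.57 + 56.44 + 163.5 = 3247.51
ΣP(Period 0)Q(Period 1) = 1275.95×3 + 0.12×332 + 3.86×30 = 3827.85 + 39.84 + 115.8 = 3983.49
P = 3247.51 / 3983.49 × 100 = 81.5242
Fisher = √(L × P) = √(80.7099 × 81.5242) = 81.1160

81.12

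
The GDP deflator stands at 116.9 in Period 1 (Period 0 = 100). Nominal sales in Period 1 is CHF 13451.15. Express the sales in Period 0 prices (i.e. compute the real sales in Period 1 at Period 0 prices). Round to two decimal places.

Real = Nominal ÷ (Index/100) = 13451.15 ÷ (116.9/100)
     = 13451.15 ÷ 1.169 = 11506.5441

11506.54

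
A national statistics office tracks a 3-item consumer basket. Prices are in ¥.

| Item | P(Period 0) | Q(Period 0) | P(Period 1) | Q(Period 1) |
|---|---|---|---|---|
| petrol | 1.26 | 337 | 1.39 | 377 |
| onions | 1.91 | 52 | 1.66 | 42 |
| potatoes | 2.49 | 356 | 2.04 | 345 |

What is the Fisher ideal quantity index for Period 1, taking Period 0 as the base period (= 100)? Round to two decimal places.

Laspeyres component (base-period weights):
ΣP(Period 0)Q(Period 1) = 1.26×377 + 1.91×42 + 2.49×345 = 475.02 + 80.22 + 859.05 = 1414.29
ΣP(Period 0)Q(Period 0) = 1.26×337 + 1.91×52 + 2.49×356 = 424.62 + 99.32 + 886.44 = 1410.38
L = 1414.29 / 1410.38 × 100 = 100.2772
Paasche component (current-period weights):
ΣP(Period 1)Q(Period 1) = 1.39×377 + 1.66×42 + 2.04×345 = 524.03 + 69.72 + 703.8 = 1297.55
ΣP(Period 1)Q(Period 0) = 1.39×337 + 1.66×52 + 2.04×356 = 468.43 + 86.32 + 726.24 = 1280.99
P = 1297.55 / 1280.99 × 100 = 101.2928
Fisher = √(L × P) = √(100.2772 × 101.2928) = 100.7837

100.78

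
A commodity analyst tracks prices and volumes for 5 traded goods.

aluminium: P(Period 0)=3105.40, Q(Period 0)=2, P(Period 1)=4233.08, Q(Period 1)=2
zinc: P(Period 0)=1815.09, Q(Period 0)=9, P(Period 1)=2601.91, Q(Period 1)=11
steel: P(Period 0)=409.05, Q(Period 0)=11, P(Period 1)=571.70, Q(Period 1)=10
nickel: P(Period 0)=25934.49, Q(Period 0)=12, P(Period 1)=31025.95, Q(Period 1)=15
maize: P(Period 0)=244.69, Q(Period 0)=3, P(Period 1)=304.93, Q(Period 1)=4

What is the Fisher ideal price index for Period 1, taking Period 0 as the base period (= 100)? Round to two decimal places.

121.29

Laspeyres component (base-period weights):
ΣP(Period 1)Q(Period 0) = 4233.08×2 + 2601.91×9 + 571.70×11 + 31025.95×12 + 304.93×3 = 8466.16 + 23417.19 + 6288.7 + 372311.4 + 914.79 = 411398.24
ΣP(Period 0)Q(Period 0) = 3105.40×2 + 1815.09×9 + 409.05×11 + 25934.49×12 + 244.69×3 = 6210.8 + 16335.81 + 4499.55 + 311213.88 + 734.07 = 338994.11
L = 411398.24 / 338994.11 × 100 = 121.3585
Paasche component (current-period weights):
ΣP(Period 1)Q(Period 1) = 4233.08×2 + 2601.91×11 + 571.70×10 + 31025.95×15 + 304.93×4 = 8466.16 + 28621.01 + 5717 + 465389.25 + 1219.72 = 509413.14
ΣP(Period 0)Q(Period 1) = 3105.40×2 + 1815.09×11 + 409.05×10 + 25934.49×15 + 244.69×4 = 6210.8 + 19965.99 + 4090.5 + 389017.35 + 978.76 = 420263.4
P = 509413.14 / 420263.4 × 100 = 121.2128
Fisher = √(L × P) = √(121.3585 × 121.2128) = 121.2857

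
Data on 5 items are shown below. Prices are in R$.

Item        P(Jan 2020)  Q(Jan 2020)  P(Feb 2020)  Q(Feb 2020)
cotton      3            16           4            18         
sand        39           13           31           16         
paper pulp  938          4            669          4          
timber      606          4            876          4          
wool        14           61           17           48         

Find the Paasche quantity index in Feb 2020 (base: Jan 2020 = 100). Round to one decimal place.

Paasche quantity index uses current-period prices as weights.
ΣP(Feb 2020)·Q(Feb 2020) = 4×18 + 31×16 + 669×4 + 876×4 + 17×48 = 72 + 496 + 2676 + 3504 + 816 = 7564
ΣP(Feb 2020)·Q(Jan 2020) = 4×16 + 31×13 + 669×4 + 876×4 + 17×61 = 64 + 403 + 2676 + 3504 + 1037 = 7684
Index = 7564 / 7684 × 100 = 98.4383

98.4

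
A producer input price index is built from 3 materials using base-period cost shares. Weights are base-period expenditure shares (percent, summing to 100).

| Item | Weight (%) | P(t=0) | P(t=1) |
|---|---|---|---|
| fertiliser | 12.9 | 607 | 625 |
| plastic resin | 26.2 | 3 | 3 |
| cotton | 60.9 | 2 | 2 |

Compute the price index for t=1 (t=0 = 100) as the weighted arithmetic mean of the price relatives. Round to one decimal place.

fertiliser: 12.9 × (625/607) = 12.9 × 1.029654 = 13.2825
plastic resin: 26.2 × (3/3) = 26.2 × 1.000000 = 26.2000
cotton: 60.9 × (2/2) = 60.9 × 1.000000 = 60.9000
Index = Σ wᵢ·(p₁ᵢ/p₀ᵢ) = 13.2825 + 26.2000 + 60.9000 = 100.3825

100.4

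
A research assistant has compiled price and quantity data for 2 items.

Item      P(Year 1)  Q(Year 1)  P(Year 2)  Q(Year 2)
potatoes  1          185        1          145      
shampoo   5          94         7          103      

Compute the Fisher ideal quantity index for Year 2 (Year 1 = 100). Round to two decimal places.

Laspeyres component (base-period weights):
ΣP(Year 1)Q(Year 2) = 1×145 + 5×103 = 145 + 515 = 660
ΣP(Year 1)Q(Year 1) = 1×185 + 5×94 = 185 + 470 = 655
L = 660 / 655 × 100 = 100.7634
Paasche component (current-period weights):
ΣP(Year 2)Q(Year 2) = 1×145 + 7×103 = 145 + 721 = 866
ΣP(Year 2)Q(Year 1) = 1×185 + 7×94 = 185 + 658 = 843
P = 866 / 843 × 100 = 102.7284
Fisher = √(L × P) = √(100.7634 × 102.7284) = 101.7411

101.74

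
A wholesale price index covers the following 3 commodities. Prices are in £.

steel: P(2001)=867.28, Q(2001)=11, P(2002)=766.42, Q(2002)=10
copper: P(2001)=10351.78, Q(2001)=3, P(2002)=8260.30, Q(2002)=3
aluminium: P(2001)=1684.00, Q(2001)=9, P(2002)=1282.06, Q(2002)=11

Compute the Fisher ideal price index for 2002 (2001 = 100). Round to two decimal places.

Laspeyres component (base-period weights):
ΣP(2002)Q(2001) = 766.42×11 + 8260.30×3 + 1282.06×9 = 8430.62 + 24780.9 + 11538.54 = 44750.06
ΣP(2001)Q(2001) = 867.28×11 + 10351.78×3 + 1684.00×9 = 9540.08 + 31055.34 + 15156 = 55751.42
L = 44750.06 / 55751.42 × 100 = 80.2671
Paasche component (current-period weights):
ΣP(2002)Q(2002) = 766.42×10 + 8260.30×3 + 1282.06×11 = 7664.2 + 24780.9 + 14102.66 = 46547.76
ΣP(2001)Q(2002) = 867.28×10 + 10351.78×3 + 1684.00×11 = 8672.8 + 31055.34 + 18524 = 58252.14
P = 46547.76 / 58252.14 × 100 = 79.9074
Fisher = √(L × P) = √(80.2671 × 79.9074) = 80.0870

80.09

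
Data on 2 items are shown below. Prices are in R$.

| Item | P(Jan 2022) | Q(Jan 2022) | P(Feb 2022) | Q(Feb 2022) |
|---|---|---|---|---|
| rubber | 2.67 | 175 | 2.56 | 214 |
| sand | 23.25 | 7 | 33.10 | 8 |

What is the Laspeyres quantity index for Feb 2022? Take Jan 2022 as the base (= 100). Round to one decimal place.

120.2

Laspeyres quantity index uses base-period prices as weights.
ΣP(Jan 2022)·Q(Feb 2022) = 2.67×214 + 23.25×8 = 571.38 + 186 = 757.38
ΣP(Jan 2022)·Q(Jan 2022) = 2.67×175 + 23.25×7 = 467.25 + 162.75 = 630
Index = 757.38 / 630 × 100 = 120.2190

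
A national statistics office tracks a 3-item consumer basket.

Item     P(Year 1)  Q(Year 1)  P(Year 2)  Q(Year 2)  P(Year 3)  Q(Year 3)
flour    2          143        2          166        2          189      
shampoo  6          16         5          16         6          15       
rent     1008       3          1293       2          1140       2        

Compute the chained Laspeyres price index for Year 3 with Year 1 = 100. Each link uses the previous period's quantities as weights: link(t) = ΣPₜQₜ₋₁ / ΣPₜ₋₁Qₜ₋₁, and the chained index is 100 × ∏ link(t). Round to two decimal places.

112.58

Link Year 1→Year 2:
ΣP(Year 2)Q(Year 1) = 2×143 + 5×16 + 1293×3 = 286 + 80 + 3879 = 4245
ΣP(Year 1)Q(Year 1) = 2×143 + 6×16 + 1008×3 = 286 + 96 + 3024 = 3406
link = 4245/3406 = 1.246330
Link Year 2→Year 3:
ΣP(Year 3)Q(Year 2) = 2×166 + 6×16 + 1140×2 = 332 + 96 + 2280 = 2708
ΣP(Year 2)Q(Year 2) = 2×166 + 5×16 + 1293×2 = 332 + 80 + 2586 = 2998
link = 2708/2998 = 0.903269
Chained index = 100 × 1.246330 × 0.903269 = 112.5771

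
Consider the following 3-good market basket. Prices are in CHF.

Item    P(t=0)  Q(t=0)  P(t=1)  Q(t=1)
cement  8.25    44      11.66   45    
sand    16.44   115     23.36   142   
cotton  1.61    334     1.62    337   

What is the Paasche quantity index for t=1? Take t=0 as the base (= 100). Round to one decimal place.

117.3

Paasche quantity index uses current-period prices as weights.
ΣP(t=1)·Q(t=1) = 11.66×45 + 23.36×142 + 1.62×337 = 524.7 + 3317.12 + 545.94 = 4387.76
ΣP(t=1)·Q(t=0) = 11.66×44 + 23.36×115 + 1.62×334 = 513.04 + 2686.4 + 541.08 = 3740.52
Index = 4387.76 / 3740.52 × 100 = 117.3035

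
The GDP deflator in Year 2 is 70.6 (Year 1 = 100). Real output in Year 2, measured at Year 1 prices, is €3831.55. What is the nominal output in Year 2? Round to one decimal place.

Nominal = Real × (Index/100) = 3831.55 × (70.6/100)
        = 3831.55 × 0.706 = 2705.0743

2705.1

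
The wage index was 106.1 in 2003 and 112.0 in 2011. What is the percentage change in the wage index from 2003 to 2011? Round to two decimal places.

5.56%

Change = (112.0 − 106.1) / 106.1 × 100
       = 5.9 / 106.1 × 100 = 5.5608%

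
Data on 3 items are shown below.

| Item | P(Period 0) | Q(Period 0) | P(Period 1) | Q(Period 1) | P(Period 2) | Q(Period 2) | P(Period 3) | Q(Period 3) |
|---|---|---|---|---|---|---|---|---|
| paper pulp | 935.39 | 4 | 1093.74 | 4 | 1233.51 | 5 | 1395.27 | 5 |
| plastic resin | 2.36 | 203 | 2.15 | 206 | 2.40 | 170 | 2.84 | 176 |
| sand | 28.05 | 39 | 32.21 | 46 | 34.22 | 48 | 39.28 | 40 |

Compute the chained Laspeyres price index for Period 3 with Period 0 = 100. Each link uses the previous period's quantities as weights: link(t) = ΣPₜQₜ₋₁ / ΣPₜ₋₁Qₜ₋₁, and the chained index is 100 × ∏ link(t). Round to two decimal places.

144.31

Link Period 0→Period 1:
ΣP(Period 1)Q(Period 0) = 1093.74×4 + 2.15×203 + 32.21×39 = 4374.96 + 436.45 + 1256.19 = 6067.6
ΣP(Period 0)Q(Period 0) = 935.39×4 + 2.36×203 + 28.05×39 = 3741.56 + 479.08 + 1093.95 = 5314.59
link = 6067.6/5314.59 = 1.141687
Link Period 1→Period 2:
ΣP(Period 2)Q(Period 1) = 1233.51×4 + 2.40×206 + 34.22×46 = 4934.04 + 494.4 + 1574.12 = 7002.56
ΣP(Period 1)Q(Period 1) = 1093.74×4 + 2.15×206 + 32.21×46 = 4374.96 + 442.9 + 1481.66 = 6299.52
link = 7002.56/6299.52 = 1.111602
Link Period 2→Period 3:
ΣP(Period 3)Q(Period 2) = 1395.27×5 + 2.84×170 + 39.28×48 = 6976.35 + 482.8 + 1885.44 = 9344.59
ΣP(Period 2)Q(Period 2) = 1233.51×5 + 2.40×170 + 34.22×48 = 6167.55 + 408 + 1642.56 = 8218.11
link = 9344.59/8218.11 = 1.137073
Chained index = 100 × 1.141687 × 1.111602 × 1.137073 = 144.3062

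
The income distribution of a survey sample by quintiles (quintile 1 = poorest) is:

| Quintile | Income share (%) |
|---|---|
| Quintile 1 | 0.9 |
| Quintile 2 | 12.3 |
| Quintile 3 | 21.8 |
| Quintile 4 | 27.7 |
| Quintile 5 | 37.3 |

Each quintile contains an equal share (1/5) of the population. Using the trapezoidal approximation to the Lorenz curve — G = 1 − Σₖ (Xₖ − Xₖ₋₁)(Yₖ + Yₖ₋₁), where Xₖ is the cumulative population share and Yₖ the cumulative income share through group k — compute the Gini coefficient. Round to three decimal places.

Cumulative income shares Yₖ: 0.0090, 0.1320, 0.3500, 0.6270, 1.0000
Σ (Xₖ−Xₖ₋₁)(Yₖ+Yₖ₋₁) = (1/5)(0.0090+0.0000) + (1/5)(0.1320+0.0090) + (1/5)(0.3500+0.1320) + (1/5)(0.6270+0.3500) + (1/5)(1.0000+0.6270)
  = 0.0018 + 0.0282 + 0.0964 + 0.1954 + 0.3254 = 0.6472
G = 1 − 0.6472 = 0.3528

0.353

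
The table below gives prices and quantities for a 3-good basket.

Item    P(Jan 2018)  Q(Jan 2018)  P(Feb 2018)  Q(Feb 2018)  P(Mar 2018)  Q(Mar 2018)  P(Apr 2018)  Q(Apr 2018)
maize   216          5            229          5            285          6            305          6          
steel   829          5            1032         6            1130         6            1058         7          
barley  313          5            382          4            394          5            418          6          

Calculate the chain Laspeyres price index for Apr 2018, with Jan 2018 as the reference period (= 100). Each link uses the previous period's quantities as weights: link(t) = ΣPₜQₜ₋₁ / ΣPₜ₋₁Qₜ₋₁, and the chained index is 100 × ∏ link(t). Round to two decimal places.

Link Jan 2018→Feb 2018:
ΣP(Feb 2018)Q(Jan 2018) = 229×5 + 1032×5 + 382×5 = 1145 + 5160 + 1910 = 8215
ΣP(Jan 2018)Q(Jan 2018) = 216×5 + 829×5 + 313×5 = 1080 + 4145 + 1565 = 6790
link = 8215/6790 = 1.209867
Link Feb 2018→Mar 2018:
ΣP(Mar 2018)Q(Feb 2018) = 285×5 + 1130×6 + 394×4 = 1425 + 6780 + 1576 = 9781
ΣP(Feb 2018)Q(Feb 2018) = 229×5 + 1032×6 + 382×4 = 1145 + 6192 + 1528 = 8865
link = 9781/8865 = 1.103328
Link Mar 2018→Apr 2018:
ΣP(Apr 2018)Q(Mar 2018) = 305×6 + 1058×6 + 418×5 = 1830 + 6348 + 2090 = 10268
ΣP(Mar 2018)Q(Mar 2018) = 285×6 + 1130×6 + 394×5 = 1710 + 6780 + 1970 = 10460
link = 10268/10460 = 0.981644
Chained index = 100 × 1.209867 × 1.103328 × 0.981644 = 131.0378

131.04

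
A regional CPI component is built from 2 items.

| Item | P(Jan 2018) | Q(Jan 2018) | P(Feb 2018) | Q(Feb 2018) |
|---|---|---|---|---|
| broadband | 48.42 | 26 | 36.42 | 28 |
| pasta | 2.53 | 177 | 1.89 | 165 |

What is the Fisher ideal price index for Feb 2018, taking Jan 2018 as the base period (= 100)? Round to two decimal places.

Laspeyres component (base-period weights):
ΣP(Feb 2018)Q(Jan 2018) = 36.42×26 + 1.89×177 = 946.92 + 334.53 = 1281.45
ΣP(Jan 2018)Q(Jan 2018) = 48.42×26 + 2.53×177 = 1258.92 + 447.81 = 1706.73
L = 1281.45 / 1706.73 × 100 = 75.0822
Paasche component (current-period weights):
ΣP(Feb 2018)Q(Feb 2018) = 36.42×28 + 1.89×165 = 1019.76 + 311.85 = 1331.61
ΣP(Jan 2018)Q(Feb 2018) = 48.42×28 + 2.53×165 = 1355.76 + 417.45 = 1773.21
P = 1331.61 / 1773.21 × 100 = 75.0960
Fisher = √(L × P) = √(75.0822 × 75.0960) = 75.0891

75.09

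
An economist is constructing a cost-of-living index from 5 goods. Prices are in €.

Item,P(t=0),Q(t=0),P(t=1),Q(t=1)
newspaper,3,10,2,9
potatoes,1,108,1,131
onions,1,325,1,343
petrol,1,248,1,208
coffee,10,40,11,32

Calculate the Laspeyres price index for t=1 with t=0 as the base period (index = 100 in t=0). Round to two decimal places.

Laspeyres price index uses base-period quantities as weights.
ΣP(t=1)·Q(t=0) = 2×10 + 1×108 + 1×325 + 1×248 + 11×40 = 20 + 108 + 325 + 248 + 440 = 1141
ΣP(t=0)·Q(t=0) = 3×10 + 1×108 + 1×325 + 1×248 + 10×40 = 30 + 108 + 325 + 248 + 400 = 1111
Index = 1141 / 1111 × 100 = 102.7003

102.70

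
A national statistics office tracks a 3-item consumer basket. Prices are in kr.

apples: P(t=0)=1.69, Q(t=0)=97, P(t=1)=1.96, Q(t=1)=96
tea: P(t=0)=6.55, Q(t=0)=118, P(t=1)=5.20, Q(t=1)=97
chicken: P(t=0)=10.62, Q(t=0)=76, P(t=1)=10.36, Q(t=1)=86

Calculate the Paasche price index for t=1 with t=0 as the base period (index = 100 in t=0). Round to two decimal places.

92.55

Paasche price index uses current-period quantities as weights.
ΣP(t=1)·Q(t=1) = 1.96×96 + 5.20×97 + 10.36×86 = 188.16 + 504.4 + 890.96 = 1583.52
ΣP(t=0)·Q(t=1) = 1.69×96 + 6.55×97 + 10.62×86 = 162.24 + 635.35 + 913.32 = 1710.91
Index = 1583.52 / 1710.91 × 100 = 92.5543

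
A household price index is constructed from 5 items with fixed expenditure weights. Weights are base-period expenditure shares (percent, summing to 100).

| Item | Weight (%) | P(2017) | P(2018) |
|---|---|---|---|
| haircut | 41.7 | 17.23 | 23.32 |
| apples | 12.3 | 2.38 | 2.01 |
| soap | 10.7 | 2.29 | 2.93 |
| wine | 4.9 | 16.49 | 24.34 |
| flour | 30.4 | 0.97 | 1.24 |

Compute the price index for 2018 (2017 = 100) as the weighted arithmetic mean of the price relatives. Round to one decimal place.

126.6

haircut: 41.7 × (23.32/17.23) = 41.7 × 1.353453 = 56.4390
apples: 12.3 × (2.01/2.38) = 12.3 × 0.844538 = 10.3878
soap: 10.7 × (2.93/2.29) = 10.7 × 1.279476 = 13.6904
wine: 4.9 × (24.34/16.49) = 4.9 × 1.476046 = 7.2326
flour: 30.4 × (1.24/0.97) = 30.4 × 1.278351 = 38.8619
Index = Σ wᵢ·(p₁ᵢ/p₀ᵢ) = 56.4390 + 10.3878 + 13.6904 + 7.2326 + 38.8619 = 126.6117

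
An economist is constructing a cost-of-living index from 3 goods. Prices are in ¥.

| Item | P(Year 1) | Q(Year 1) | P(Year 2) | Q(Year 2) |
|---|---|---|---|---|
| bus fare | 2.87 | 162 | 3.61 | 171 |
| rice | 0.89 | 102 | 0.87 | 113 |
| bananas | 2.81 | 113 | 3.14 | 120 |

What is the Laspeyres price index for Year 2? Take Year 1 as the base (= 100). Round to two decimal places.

117.76

Laspeyres price index uses base-period quantities as weights.
ΣP(Year 2)·Q(Year 1) = 3.61×162 + 0.87×102 + 3.14×113 = 584.82 + 88.74 + 354.82 = 1028.38
ΣP(Year 1)·Q(Year 1) = 2.87×162 + 0.89×102 + 2.81×113 = 464.94 + 90.78 + 317.53 = 873.25
Index = 1028.38 / 873.25 × 100 = 117.7647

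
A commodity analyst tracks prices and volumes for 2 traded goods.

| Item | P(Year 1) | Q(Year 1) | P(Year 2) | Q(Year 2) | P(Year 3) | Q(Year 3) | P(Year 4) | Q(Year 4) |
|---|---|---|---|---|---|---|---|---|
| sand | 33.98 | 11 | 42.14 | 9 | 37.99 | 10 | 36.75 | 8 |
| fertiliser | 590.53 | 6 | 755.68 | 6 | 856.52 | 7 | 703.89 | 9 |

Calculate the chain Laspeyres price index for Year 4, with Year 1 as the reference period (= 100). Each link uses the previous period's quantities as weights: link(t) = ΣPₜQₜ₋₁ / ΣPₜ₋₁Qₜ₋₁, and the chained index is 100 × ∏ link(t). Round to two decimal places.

Link Year 1→Year 2:
ΣP(Year 2)Q(Year 1) = 42.14×11 + 755.68×6 = 463.54 + 4534.08 = 4997.62
ΣP(Year 1)Q(Year 1) = 33.98×11 + 590.53×6 = 373.78 + 3543.18 = 3916.96
link = 4997.62/3916.96 = 1.275893
Link Year 2→Year 3:
ΣP(Year 3)Q(Year 2) = 37.99×9 + 856.52×6 = 341.91 + 5139.12 = 5481.03
ΣP(Year 2)Q(Year 2) = 42.14×9 + 755.68×6 = 379.26 + 4534.08 = 4913.34
link = 5481.03/4913.34 = 1.115541
Link Year 3→Year 4:
ΣP(Year 4)Q(Year 3) = 36.75×10 + 703.89×7 = 367.5 + 4927.23 = 5294.73
ΣP(Year 3)Q(Year 3) = 37.99×10 + 856.52×7 = 379.9 + 5995.64 = 6375.54
link = 5294.73/6375.54 = 0.830476
Chained index = 100 × 1.275893 × 1.115541 × 0.830476 = 118.2024

118.20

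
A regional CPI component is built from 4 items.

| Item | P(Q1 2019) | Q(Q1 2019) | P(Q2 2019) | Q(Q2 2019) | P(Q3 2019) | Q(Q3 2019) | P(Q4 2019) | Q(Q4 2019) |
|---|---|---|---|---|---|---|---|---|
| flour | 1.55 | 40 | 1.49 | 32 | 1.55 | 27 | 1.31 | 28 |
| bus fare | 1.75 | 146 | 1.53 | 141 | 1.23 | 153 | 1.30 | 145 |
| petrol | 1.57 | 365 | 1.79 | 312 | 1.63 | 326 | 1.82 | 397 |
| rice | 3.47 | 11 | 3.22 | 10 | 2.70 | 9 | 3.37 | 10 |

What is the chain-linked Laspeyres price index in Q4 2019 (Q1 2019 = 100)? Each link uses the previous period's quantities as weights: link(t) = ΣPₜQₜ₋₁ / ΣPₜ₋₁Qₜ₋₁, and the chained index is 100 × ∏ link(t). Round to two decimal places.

Link Q1 2019→Q2 2019:
ΣP(Q2 2019)Q(Q1 2019) = 1.49×40 + 1.53×146 + 1.79×365 + 3.22×11 = 59.6 + 223.38 + 653.35 + 35.42 = 971.75
ΣP(Q1 2019)Q(Q1 2019) = 1.55×40 + 1.75×146 + 1.57×365 + 3.47×11 = 62 + 255.5 + 573.05 + 38.17 = 928.72
link = 971.75/928.72 = 1.046333
Link Q2 2019→Q3 2019:
ΣP(Q3 2019)Q(Q2 2019) = 1.55×32 + 1.23×141 + 1.63×312 + 2.70×10 = 49.6 + 173.43 + 508.56 + 27 = 758.59
ΣP(Q2 2019)Q(Q2 2019) = 1.49×32 + 1.53×141 + 1.79×312 + 3.22×10 = 47.68 + 215.73 + 558.48 + 32.2 = 854.09
link = 758.59/854.09 = 0.888185
Link Q3 2019→Q4 2019:
ΣP(Q4 2019)Q(Q3 2019) = 1.31×27 + 1.30×153 + 1.82×326 + 3.37×9 = 35.37 + 198.9 + 593.32 + 30.33 = 857.92
ΣP(Q3 2019)Q(Q3 2019) = 1.55×27 + 1.23×153 + 1.63×326 + 2.70×9 = 41.85 + 188.19 + 531.38 + 24.3 = 785.72
link = 857.92/785.72 = 1.091890
Chained index = 100 × 1.046333 × 0.888185 × 1.091890 = 101.4734

101.47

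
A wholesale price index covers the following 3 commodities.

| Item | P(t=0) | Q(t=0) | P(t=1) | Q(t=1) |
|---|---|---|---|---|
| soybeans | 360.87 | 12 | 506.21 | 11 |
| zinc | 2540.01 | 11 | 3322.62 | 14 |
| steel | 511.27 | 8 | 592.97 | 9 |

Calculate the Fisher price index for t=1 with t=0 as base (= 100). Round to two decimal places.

Laspeyres component (base-period weights):
ΣP(t=1)Q(t=0) = 506.21×12 + 3322.62×11 + 592.97×8 = 6074.52 + 36548.82 + 4743.76 = 47367.1
ΣP(t=0)Q(t=0) = 360.87×12 + 2540.01×11 + 511.27×8 = 4330.44 + 27940.11 + 4090.16 = 36360.71
L = 47367.1 / 36360.71 × 100 = 130.2700
Paasche component (current-period weights):
ΣP(t=1)Q(t=1) = 506.21×11 + 3322.62×14 + 592.97×9 = 5568.31 + 46516.68 + 5336.73 = 57421.72
ΣP(t=0)Q(t=1) = 360.87×11 + 2540.01×14 + 511.27×9 = 3969.57 + 35560.14 + 4601.43 = 44131.14
P = 57421.72 / 44131.14 × 100 = 130.1161
Fisher = √(L × P) = √(130.2700 × 130.1161) = 130.1930

130.19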